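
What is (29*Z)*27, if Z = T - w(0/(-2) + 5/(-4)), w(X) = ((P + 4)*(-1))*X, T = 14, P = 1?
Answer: 24273/4 ≈ 6068.3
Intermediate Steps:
w(X) = -5*X (w(X) = ((1 + 4)*(-1))*X = (5*(-1))*X = -5*X)
Z = 31/4 (Z = 14 - (-5)*(0/(-2) + 5/(-4)) = 14 - (-5)*(0*(-½) + 5*(-¼)) = 14 - (-5)*(0 - 5/4) = 14 - (-5)*(-5)/4 = 14 - 1*25/4 = 14 - 25/4 = 31/4 ≈ 7.7500)
(29*Z)*27 = (29*(31/4))*27 = (899/4)*27 = 24273/4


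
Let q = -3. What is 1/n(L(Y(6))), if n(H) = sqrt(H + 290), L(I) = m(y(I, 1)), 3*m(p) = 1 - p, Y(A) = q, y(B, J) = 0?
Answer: sqrt(2613)/871 ≈ 0.058688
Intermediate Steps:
Y(A) = -3
m(p) = 1/3 - p/3 (m(p) = (1 - p)/3 = 1/3 - p/3)
L(I) = 1/3 (L(I) = 1/3 - 1/3*0 = 1/3 + 0 = 1/3)
n(H) = sqrt(290 + H)
1/n(L(Y(6))) = 1/(sqrt(290 + 1/3)) = 1/(sqrt(871/3)) = 1/(sqrt(2613)/3) = sqrt(2613)/871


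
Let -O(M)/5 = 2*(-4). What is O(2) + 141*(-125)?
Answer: -17585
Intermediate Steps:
O(M) = 40 (O(M) = -10*(-4) = -5*(-8) = 40)
O(2) + 141*(-125) = 40 + 141*(-125) = 40 - 17625 = -17585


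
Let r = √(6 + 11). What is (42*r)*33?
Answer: 1386*√17 ≈ 5714.6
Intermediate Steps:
r = √17 ≈ 4.1231
(42*r)*33 = (42*√17)*33 = 1386*√17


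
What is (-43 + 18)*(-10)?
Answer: 250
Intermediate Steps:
(-43 + 18)*(-10) = -25*(-10) = 250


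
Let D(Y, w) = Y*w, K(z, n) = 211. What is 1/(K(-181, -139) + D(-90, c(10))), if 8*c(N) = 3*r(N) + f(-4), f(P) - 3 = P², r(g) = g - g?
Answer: -4/11 ≈ -0.36364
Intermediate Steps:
r(g) = 0
f(P) = 3 + P²
c(N) = 19/8 (c(N) = (3*0 + (3 + (-4)²))/8 = (0 + (3 + 16))/8 = (0 + 19)/8 = (⅛)*19 = 19/8)
1/(K(-181, -139) + D(-90, c(10))) = 1/(211 - 90*19/8) = 1/(211 - 855/4) = 1/(-11/4) = -4/11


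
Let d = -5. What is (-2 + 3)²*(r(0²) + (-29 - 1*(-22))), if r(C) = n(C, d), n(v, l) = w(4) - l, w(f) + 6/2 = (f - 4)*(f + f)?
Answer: -5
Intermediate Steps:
w(f) = -3 + 2*f*(-4 + f) (w(f) = -3 + (f - 4)*(f + f) = -3 + (-4 + f)*(2*f) = -3 + 2*f*(-4 + f))
n(v, l) = -3 - l (n(v, l) = (-3 - 8*4 + 2*4²) - l = (-3 - 32 + 2*16) - l = (-3 - 32 + 32) - l = -3 - l)
r(C) = 2 (r(C) = -3 - 1*(-5) = -3 + 5 = 2)
(-2 + 3)²*(r(0²) + (-29 - 1*(-22))) = (-2 + 3)²*(2 + (-29 - 1*(-22))) = 1²*(2 + (-29 + 22)) = 1*(2 - 7) = 1*(-5) = -5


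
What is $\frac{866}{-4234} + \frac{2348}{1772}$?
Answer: $\frac{1050860}{937831} \approx 1.1205$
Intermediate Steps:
$\frac{866}{-4234} + \frac{2348}{1772} = 866 \left(- \frac{1}{4234}\right) + 2348 \cdot \frac{1}{1772} = - \frac{433}{2117} + \frac{587}{443} = \frac{1050860}{937831}$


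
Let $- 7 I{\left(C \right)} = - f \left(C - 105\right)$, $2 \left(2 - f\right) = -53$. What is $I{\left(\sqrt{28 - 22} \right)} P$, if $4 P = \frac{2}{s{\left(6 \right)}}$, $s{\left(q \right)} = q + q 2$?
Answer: $- \frac{95}{8} + \frac{19 \sqrt{6}}{168} \approx -11.598$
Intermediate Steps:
$f = \frac{57}{2}$ ($f = 2 - - \frac{53}{2} = 2 + \frac{53}{2} = \frac{57}{2} \approx 28.5$)
$s{\left(q \right)} = 3 q$ ($s{\left(q \right)} = q + 2 q = 3 q$)
$I{\left(C \right)} = - \frac{855}{2} + \frac{57 C}{14}$ ($I{\left(C \right)} = - \frac{\left(-1\right) \frac{57 \left(C - 105\right)}{2}}{7} = - \frac{\left(-1\right) \frac{57 \left(-105 + C\right)}{2}}{7} = - \frac{\left(-1\right) \left(- \frac{5985}{2} + \frac{57 C}{2}\right)}{7} = - \frac{\frac{5985}{2} - \frac{57 C}{2}}{7} = - \frac{855}{2} + \frac{57 C}{14}$)
$P = \frac{1}{36}$ ($P = \frac{2 \frac{1}{3 \cdot 6}}{4} = \frac{2 \cdot \frac{1}{18}}{4} = \frac{1}{4} \cdot \frac{1}{9} = \frac{1}{36} \approx 0.027778$)
$I{\left(\sqrt{28 - 22} \right)} P = \left(- \frac{855}{2} + \frac{57 \sqrt{28 - 22}}{14}\right) \frac{1}{36} = \left(- \frac{855}{2} + \frac{57 \sqrt{6}}{14}\right) \frac{1}{36} = - \frac{95}{8} + \frac{19 \sqrt{6}}{168}$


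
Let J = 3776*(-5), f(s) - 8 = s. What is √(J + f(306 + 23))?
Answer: I*√18543 ≈ 136.17*I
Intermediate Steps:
f(s) = 8 + s
J = -18880
√(J + f(306 + 23)) = √(-18880 + (8 + (306 + 23))) = √(-18880 + (8 + 329)) = √(-18880 + 337) = √(-18543) = I*√18543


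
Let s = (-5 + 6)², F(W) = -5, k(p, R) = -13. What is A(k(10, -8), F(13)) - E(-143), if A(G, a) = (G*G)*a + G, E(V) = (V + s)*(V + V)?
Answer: -41470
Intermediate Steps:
s = 1 (s = 1² = 1)
E(V) = 2*V*(1 + V) (E(V) = (V + 1)*(V + V) = (1 + V)*(2*V) = 2*V*(1 + V))
A(G, a) = G + a*G² (A(G, a) = G²*a + G = a*G² + G = G + a*G²)
A(k(10, -8), F(13)) - E(-143) = -13*(1 - 13*(-5)) - 2*(-143)*(1 - 143) = -13*(1 + 65) - 2*(-143)*(-142) = -13*66 - 1*40612 = -858 - 40612 = -41470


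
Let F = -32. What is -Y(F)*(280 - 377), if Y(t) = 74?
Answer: 7178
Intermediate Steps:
-Y(F)*(280 - 377) = -74*(280 - 377) = -74*(-97) = -1*(-7178) = 7178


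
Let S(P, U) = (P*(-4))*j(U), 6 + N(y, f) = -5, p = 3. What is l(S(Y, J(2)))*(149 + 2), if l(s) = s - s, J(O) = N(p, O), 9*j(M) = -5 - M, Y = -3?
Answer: 0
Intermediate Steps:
N(y, f) = -11 (N(y, f) = -6 - 5 = -11)
j(M) = -5/9 - M/9 (j(M) = (-5 - M)/9 = -5/9 - M/9)
J(O) = -11
S(P, U) = -4*P*(-5/9 - U/9) (S(P, U) = (P*(-4))*(-5/9 - U/9) = (-4*P)*(-5/9 - U/9) = -4*P*(-5/9 - U/9))
l(s) = 0
l(S(Y, J(2)))*(149 + 2) = 0*(149 + 2) = 0*151 = 0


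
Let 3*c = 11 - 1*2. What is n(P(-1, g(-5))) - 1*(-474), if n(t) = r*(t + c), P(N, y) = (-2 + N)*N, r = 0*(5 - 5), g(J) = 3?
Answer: 474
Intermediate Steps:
c = 3 (c = (11 - 1*2)/3 = (11 - 2)/3 = (⅓)*9 = 3)
r = 0 (r = 0*0 = 0)
P(N, y) = N*(-2 + N)
n(t) = 0 (n(t) = 0*(t + 3) = 0*(3 + t) = 0)
n(P(-1, g(-5))) - 1*(-474) = 0 - 1*(-474) = 0 + 474 = 474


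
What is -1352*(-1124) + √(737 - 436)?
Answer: 1519648 + √301 ≈ 1.5197e+6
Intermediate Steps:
-1352*(-1124) + √(737 - 436) = 1519648 + √301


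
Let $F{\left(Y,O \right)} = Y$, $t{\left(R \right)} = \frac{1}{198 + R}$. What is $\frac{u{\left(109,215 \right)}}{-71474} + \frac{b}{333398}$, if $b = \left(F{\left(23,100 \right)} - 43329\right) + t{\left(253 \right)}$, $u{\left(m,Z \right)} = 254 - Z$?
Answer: $- \frac{2073702942}{15897942577} \approx -0.13044$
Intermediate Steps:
$b = - \frac{19531005}{451}$ ($b = \left(23 - 43329\right) + \frac{1}{198 + 253} = -43306 + \frac{1}{451} = - \frac{19531005}{451} \approx -43306.0$)
$\frac{u{\left(109,215 \right)}}{-71474} + \frac{b}{333398} = \frac{254 - 215}{-71474} - \frac{19531005}{451 \cdot 333398} = \left(254 - 215\right) \left(- \frac{1}{71474}\right) - \frac{1502385}{11566346} = 39 \left(- \frac{1}{71474}\right) - \frac{1502385}{11566346} = - \frac{3}{5498} - \frac{1502385}{11566346} = - \frac{2073702942}{15897942577}$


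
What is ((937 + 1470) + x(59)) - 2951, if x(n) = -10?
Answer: -554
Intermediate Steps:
((937 + 1470) + x(59)) - 2951 = ((937 + 1470) - 10) - 2951 = (2407 - 10) - 2951 = 2397 - 2951 = -554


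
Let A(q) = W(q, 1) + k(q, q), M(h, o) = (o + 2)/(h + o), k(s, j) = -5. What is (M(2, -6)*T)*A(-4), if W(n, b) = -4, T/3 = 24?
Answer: -648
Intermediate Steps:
T = 72 (T = 3*24 = 72)
M(h, o) = (2 + o)/(h + o)
A(q) = -9 (A(q) = -4 - 5 = -9)
(M(2, -6)*T)*A(-4) = (((2 - 6)/(2 - 6))*72)*(-9) = ((-4/(-4))*72)*(-9) = (-1/4*(-4)*72)*(-9) = (1*72)*(-9) = 72*(-9) = -648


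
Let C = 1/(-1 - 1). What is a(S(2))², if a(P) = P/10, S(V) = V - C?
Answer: 1/16 ≈ 0.062500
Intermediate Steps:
C = -½ (C = 1/(-2) = -½ ≈ -0.50000)
S(V) = ½ + V (S(V) = V - 1*(-½) = V + ½ = ½ + V)
a(P) = P/10 (a(P) = P*(⅒) = P/10)
a(S(2))² = ((½ + 2)/10)² = ((⅒)*(5/2))² = (¼)² = 1/16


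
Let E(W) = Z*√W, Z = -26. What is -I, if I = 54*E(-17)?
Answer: 1404*I*√17 ≈ 5788.8*I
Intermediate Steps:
E(W) = -26*√W
I = -1404*I*√17 (I = 54*(-26*I*√17) = -1404*I*√17 ≈ -5788.8*I)
-I = -(-1404)*I*√17 = 1404*I*√17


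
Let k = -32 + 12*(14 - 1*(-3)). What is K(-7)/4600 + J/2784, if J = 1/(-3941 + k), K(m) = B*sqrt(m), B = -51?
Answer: -1/10492896 - 51*I*sqrt(7)/4600 ≈ -9.5303e-8 - 0.029333*I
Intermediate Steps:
K(m) = -51*sqrt(m)
k = 172 (k = -32 + 12*(14 + 3) = -32 + 12*17 = -32 + 204 = 172)
J = -1/3769 (J = 1/(-3941 + 172) = 1/(-3769) = -1/3769 ≈ -0.00026532)
K(-7)/4600 + J/2784 = -51*I*sqrt(7)/4600 - 1/3769/2784 = -51*I*sqrt(7)*(1/4600) - 1/3769*1/2784 = -51*I*sqrt(7)*(1/4600) - 1/10492896 = -51*I*sqrt(7)/4600 - 1/10492896 = -1/10492896 - 51*I*sqrt(7)/4600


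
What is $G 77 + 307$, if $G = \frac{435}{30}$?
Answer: $\frac{2847}{2} \approx 1423.5$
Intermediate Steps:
$G = \frac{29}{2}$ ($G = 435 \cdot \frac{1}{30} = \frac{29}{2} \approx 14.5$)
$G 77 + 307 = \frac{29}{2} \cdot 77 + 307 = \frac{2233}{2} + 307 = \frac{2847}{2}$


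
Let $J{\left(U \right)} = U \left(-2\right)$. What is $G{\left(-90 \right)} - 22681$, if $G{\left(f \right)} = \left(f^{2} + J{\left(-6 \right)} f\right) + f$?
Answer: $-15751$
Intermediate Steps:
$J{\left(U \right)} = - 2 U$
$G{\left(f \right)} = f^{2} + 13 f$ ($G{\left(f \right)} = \left(f^{2} + \left(-2\right) \left(-6\right) f\right) + f = \left(f^{2} + 12 f\right) + f = f^{2} + 13 f$)
$G{\left(-90 \right)} - 22681 = - 90 \left(13 - 90\right) - 22681 = \left(-90\right) \left(-77\right) - 22681 = 6930 - 22681 = -15751$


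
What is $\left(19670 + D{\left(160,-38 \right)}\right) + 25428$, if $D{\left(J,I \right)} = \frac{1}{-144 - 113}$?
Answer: $\frac{11590185}{257} \approx 45098.0$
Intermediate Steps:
$D{\left(J,I \right)} = - \frac{1}{257}$ ($D{\left(J,I \right)} = \frac{1}{-257} = - \frac{1}{257}$)
$\left(19670 + D{\left(160,-38 \right)}\right) + 25428 = \left(19670 - \frac{1}{257}\right) + 25428 = \frac{5055189}{257} + 25428 = \frac{11590185}{257}$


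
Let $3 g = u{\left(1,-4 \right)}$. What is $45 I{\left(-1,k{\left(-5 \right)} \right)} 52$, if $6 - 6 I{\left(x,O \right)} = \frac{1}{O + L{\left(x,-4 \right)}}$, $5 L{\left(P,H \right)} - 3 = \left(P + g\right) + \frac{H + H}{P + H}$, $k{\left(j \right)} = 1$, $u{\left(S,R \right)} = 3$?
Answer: $\frac{17095}{8} \approx 2136.9$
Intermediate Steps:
$g = 1$ ($g = \frac{1}{3} \cdot 3 = 1$)
$L{\left(P,H \right)} = \frac{4}{5} + \frac{P}{5} + \frac{2 H}{5 \left(H + P\right)}$ ($L{\left(P,H \right)} = \frac{3}{5} + \frac{\left(P + 1\right) + \frac{H + H}{P + H}}{5} = \frac{3}{5} + \frac{\left(1 + P\right) + \frac{2 H}{H + P}}{5} = \frac{3}{5} + \frac{1 + P + \frac{2 H}{H + P}}{5} = \frac{3}{5} + \left(\frac{1}{5} + \frac{P}{5} + \frac{2 H}{5 \left(H + P\right)}\right) = \frac{4}{5} + \frac{P}{5} + \frac{2 H}{5 \left(H + P\right)}$)
$I{\left(x,O \right)} = 1 - \frac{1}{6 \left(O + \frac{-24 + x^{2}}{5 \left(-4 + x\right)}\right)}$ ($I{\left(x,O \right)} = 1 - \frac{1}{6 \left(O + \frac{x^{2} + 4 x + 6 \left(-4\right) - 4 x}{5 \left(-4 + x\right)}\right)} = 1 - \frac{1}{6 \left(O + \frac{x^{2} + 4 x - 24 - 4 x}{5 \left(-4 + x\right)}\right)} = 1 - \frac{1}{6 \left(O + \frac{-24 + x^{2}}{5 \left(-4 + x\right)}\right)}$)
$45 I{\left(-1,k{\left(-5 \right)} \right)} 52 = 45 \frac{-24 + \left(-1\right)^{2} + \frac{5 \left(-1 + 6 \cdot 1\right) \left(-4 - 1\right)}{6}}{-24 + \left(-1\right)^{2} + 5 \cdot 1 \left(-4 - 1\right)} 52 = 45 \frac{-24 + 1 + \frac{5}{6} \left(-1 + 6\right) \left(-5\right)}{-24 + 1 + 5 \cdot 1 \left(-5\right)} 52 = 45 \frac{-24 + 1 + \frac{5}{6} \cdot 5 \left(-5\right)}{-24 + 1 - 25} \cdot 52 = 45 \frac{-24 + 1 - \frac{125}{6}}{-48} \cdot 52 = 45 \left(\left(- \frac{1}{48}\right) \left(- \frac{263}{6}\right)\right) 52 = 45 \cdot \frac{263}{288} \cdot 52 = \frac{1315}{32} \cdot 52 = \frac{17095}{8}$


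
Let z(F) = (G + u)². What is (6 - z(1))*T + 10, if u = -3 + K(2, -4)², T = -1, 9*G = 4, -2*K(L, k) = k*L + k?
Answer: 90925/81 ≈ 1122.5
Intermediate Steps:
K(L, k) = -k/2 - L*k/2 (K(L, k) = -(k*L + k)/2 = -(L*k + k)/2 = -(k + L*k)/2 = -k/2 - L*k/2)
G = 4/9 (G = (⅑)*4 = 4/9 ≈ 0.44444)
u = 33 (u = -3 + (-½*(-4)*(1 + 2))² = -3 + (-½*(-4)*3)² = -3 + 6² = -3 + 36 = 33)
z(F) = 90601/81 (z(F) = (4/9 + 33)² = (301/9)² = 90601/81)
(6 - z(1))*T + 10 = (6 - 1*90601/81)*(-1) + 10 = (6 - 90601/81)*(-1) + 10 = -90115/81*(-1) + 10 = 90115/81 + 10 = 90925/81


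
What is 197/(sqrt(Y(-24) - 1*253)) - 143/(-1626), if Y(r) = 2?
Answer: 143/1626 - 197*I*sqrt(251)/251 ≈ 0.087946 - 12.435*I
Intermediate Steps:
197/(sqrt(Y(-24) - 1*253)) - 143/(-1626) = 197/(sqrt(2 - 1*253)) - 143/(-1626) = 197/(sqrt(2 - 253)) - 143*(-1/1626) = 197/(sqrt(-251)) + 143/1626 = 197/((I*sqrt(251))) + 143/1626 = 197*(-I*sqrt(251)/251) + 143/1626 = -197*I*sqrt(251)/251 + 143/1626 = 143/1626 - 197*I*sqrt(251)/251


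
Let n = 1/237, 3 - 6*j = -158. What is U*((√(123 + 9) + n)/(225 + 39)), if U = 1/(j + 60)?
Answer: 1/5432988 + √33/11462 ≈ 0.00050137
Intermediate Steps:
j = 161/6 (j = ½ - ⅙*(-158) = ½ + 79/3 = 161/6 ≈ 26.833)
n = 1/237 ≈ 0.0042194
U = 6/521 (U = 1/(161/6 + 60) = 1/(521/6) = 6/521 ≈ 0.011516)
U*((√(123 + 9) + n)/(225 + 39)) = 6*((√(123 + 9) + 1/237)/(225 + 39))/521 = 6*((√132 + 1/237)/264)/521 = 6*((2*√33 + 1/237)*(1/264))/521 = 6*((1/237 + 2*√33)*(1/264))/521 = 6*(1/62568 + √33/132)/521 = 1/5432988 + √33/11462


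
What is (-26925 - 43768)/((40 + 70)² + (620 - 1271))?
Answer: -70693/11449 ≈ -6.1746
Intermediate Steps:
(-26925 - 43768)/((40 + 70)² + (620 - 1271)) = -70693/(110² - 651) = -70693/(12100 - 651) = -70693/11449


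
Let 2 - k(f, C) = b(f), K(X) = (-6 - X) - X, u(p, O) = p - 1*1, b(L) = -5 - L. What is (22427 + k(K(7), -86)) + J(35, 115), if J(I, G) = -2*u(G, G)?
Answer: 22186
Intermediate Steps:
u(p, O) = -1 + p (u(p, O) = p - 1 = -1 + p)
K(X) = -6 - 2*X
k(f, C) = 7 + f (k(f, C) = 2 - (-5 - f) = 2 + (5 + f) = 7 + f)
J(I, G) = 2 - 2*G (J(I, G) = -2*(-1 + G) = 2 - 2*G)
(22427 + k(K(7), -86)) + J(35, 115) = (22427 + (7 + (-6 - 2*7))) + (2 - 2*115) = (22427 + (7 + (-6 - 14))) + (2 - 230) = (22427 + (7 - 20)) - 228 = (22427 - 13) - 228 = 22414 - 228 = 22186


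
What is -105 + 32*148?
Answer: 4631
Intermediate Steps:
-105 + 32*148 = -105 + 4736 = 4631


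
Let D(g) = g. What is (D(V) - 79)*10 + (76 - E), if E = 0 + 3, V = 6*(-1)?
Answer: -777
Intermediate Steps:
V = -6
E = 3
(D(V) - 79)*10 + (76 - E) = (-6 - 79)*10 + (76 - 1*3) = -85*10 + (76 - 3) = -850 + 73 = -777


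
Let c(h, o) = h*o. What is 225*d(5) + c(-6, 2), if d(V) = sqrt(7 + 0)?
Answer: -12 + 225*sqrt(7) ≈ 583.29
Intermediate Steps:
d(V) = sqrt(7)
225*d(5) + c(-6, 2) = 225*sqrt(7) - 6*2 = 225*sqrt(7) - 12 = -12 + 225*sqrt(7)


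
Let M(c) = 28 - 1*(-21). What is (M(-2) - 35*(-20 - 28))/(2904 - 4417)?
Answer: -1729/1513 ≈ -1.1428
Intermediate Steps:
M(c) = 49 (M(c) = 28 + 21 = 49)
(M(-2) - 35*(-20 - 28))/(2904 - 4417) = (49 - 35*(-20 - 28))/(2904 - 4417) = (49 - 35*(-48))/(-1513) = (49 + 1680)*(-1/1513) = 1729*(-1/1513) = -1729/1513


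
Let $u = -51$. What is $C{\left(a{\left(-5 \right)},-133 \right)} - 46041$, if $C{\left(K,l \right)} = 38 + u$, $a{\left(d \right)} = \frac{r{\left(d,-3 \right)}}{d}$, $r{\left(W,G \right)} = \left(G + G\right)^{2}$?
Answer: $-46054$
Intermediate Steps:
$r{\left(W,G \right)} = 4 G^{2}$ ($r{\left(W,G \right)} = \left(2 G\right)^{2} = 4 G^{2}$)
$a{\left(d \right)} = \frac{36}{d}$ ($a{\left(d \right)} = \frac{4 \left(-3\right)^{2}}{d} = \frac{4 \cdot 9}{d} = \frac{36}{d}$)
$C{\left(K,l \right)} = -13$ ($C{\left(K,l \right)} = 38 - 51 = -13$)
$C{\left(a{\left(-5 \right)},-133 \right)} - 46041 = -13 - 46041 = -46054$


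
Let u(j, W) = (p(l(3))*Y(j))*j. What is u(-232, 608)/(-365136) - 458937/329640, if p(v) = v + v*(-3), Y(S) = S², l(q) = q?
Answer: -172674963733/835857160 ≈ -206.58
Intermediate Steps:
p(v) = -2*v (p(v) = v - 3*v = -2*v)
u(j, W) = -6*j³ (u(j, W) = ((-2*3)*j²)*j = (-6*j²)*j = -6*j³)
u(-232, 608)/(-365136) - 458937/329640 = -6*(-232)³/(-365136) - 458937/329640 = -6*(-12487168)*(-1/365136) - 458937*1/329640 = 74923008*(-1/365136) - 152979/109880 = -1560896/7607 - 152979/109880 = -172674963733/835857160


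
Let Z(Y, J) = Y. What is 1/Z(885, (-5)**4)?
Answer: 1/885 ≈ 0.0011299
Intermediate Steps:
1/Z(885, (-5)**4) = 1/885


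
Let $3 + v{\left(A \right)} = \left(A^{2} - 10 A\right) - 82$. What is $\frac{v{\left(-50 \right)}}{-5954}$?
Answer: $- \frac{2915}{5954} \approx -0.48959$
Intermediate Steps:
$v{\left(A \right)} = -85 + A^{2} - 10 A$ ($v{\left(A \right)} = -3 - \left(82 - A^{2} + 10 A\right) = -85 + A^{2} - 10 A$)
$\frac{v{\left(-50 \right)}}{-5954} = \frac{-85 + \left(-50\right)^{2} - -500}{-5954} = \left(-85 + 2500 + 500\right) \left(- \frac{1}{5954}\right) = 2915 \left(- \frac{1}{5954}\right) = - \frac{2915}{5954}$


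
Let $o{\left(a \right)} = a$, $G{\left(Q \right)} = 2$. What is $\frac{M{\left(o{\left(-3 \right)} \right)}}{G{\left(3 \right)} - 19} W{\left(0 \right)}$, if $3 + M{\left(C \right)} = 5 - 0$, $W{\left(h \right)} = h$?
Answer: $0$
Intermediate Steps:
$M{\left(C \right)} = 2$ ($M{\left(C \right)} = -3 + \left(5 - 0\right) = -3 + \left(5 + 0\right) = -3 + 5 = 2$)
$\frac{M{\left(o{\left(-3 \right)} \right)}}{G{\left(3 \right)} - 19} W{\left(0 \right)} = \frac{1}{2 - 19} \cdot 2 \cdot 0 = \frac{1}{-17} \cdot 2 \cdot 0 = \left(- \frac{1}{17}\right) 2 \cdot 0 = \left(- \frac{2}{17}\right) 0 = 0$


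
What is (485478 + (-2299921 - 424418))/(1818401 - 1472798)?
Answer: -746287/115201 ≈ -6.4781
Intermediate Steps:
(485478 + (-2299921 - 424418))/(1818401 - 1472798) = (485478 - 2724339)/345603 = -2238861*1/345603 = -746287/115201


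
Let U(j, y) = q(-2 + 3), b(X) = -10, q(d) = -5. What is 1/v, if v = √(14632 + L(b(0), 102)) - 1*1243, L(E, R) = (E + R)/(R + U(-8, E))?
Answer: -10961/13495487 - 2*√34420353/148450357 ≈ -0.00089124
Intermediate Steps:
U(j, y) = -5
L(E, R) = (E + R)/(-5 + R) (L(E, R) = (E + R)/(R - 5) = (E + R)/(-5 + R))
v = -1243 + 2*√34420353/97 (v = √(14632 + (-10 + 102)/(-5 + 102)) - 1*1243 = √(14632 + 92/97) - 1243 = √(1419396/97) - 1243 = 2*√34420353/97 - 1243 = -1243 + 2*√34420353/97 ≈ -1122.0)
1/v = 1/(-1243 + 2*√34420353/97)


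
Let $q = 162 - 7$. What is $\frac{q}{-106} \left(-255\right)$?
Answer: $\frac{39525}{106} \approx 372.88$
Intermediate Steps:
$q = 155$
$\frac{q}{-106} \left(-255\right) = \frac{155}{-106} \left(-255\right) = 155 \left(- \frac{1}{106}\right) \left(-255\right) = \left(- \frac{155}{106}\right) \left(-255\right) = \frac{39525}{106}$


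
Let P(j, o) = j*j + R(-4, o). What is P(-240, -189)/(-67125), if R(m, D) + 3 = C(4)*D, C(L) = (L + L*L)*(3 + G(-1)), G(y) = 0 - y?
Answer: -14159/22375 ≈ -0.63280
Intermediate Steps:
G(y) = -y
C(L) = 4*L + 4*L² (C(L) = (L + L*L)*(3 - 1*(-1)) = (L + L²)*(3 + 1) = (L + L²)*4 = 4*L + 4*L²)
R(m, D) = -3 + 80*D (R(m, D) = -3 + (4*4*(1 + 4))*D = -3 + (4*4*5)*D = -3 + 80*D)
P(j, o) = -3 + j² + 80*o (P(j, o) = j*j + (-3 + 80*o) = j² + (-3 + 80*o) = -3 + j² + 80*o)
P(-240, -189)/(-67125) = (-3 + (-240)² + 80*(-189))/(-67125) = (-3 + 57600 - 15120)*(-1/67125) = 42477*(-1/67125) = -14159/22375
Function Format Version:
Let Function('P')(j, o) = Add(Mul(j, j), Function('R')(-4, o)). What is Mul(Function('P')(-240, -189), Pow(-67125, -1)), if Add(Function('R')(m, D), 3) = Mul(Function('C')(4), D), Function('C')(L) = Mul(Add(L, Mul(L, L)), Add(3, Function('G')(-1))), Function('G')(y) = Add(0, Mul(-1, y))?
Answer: Rational(-14159, 22375) ≈ -0.63280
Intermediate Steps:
Function('G')(y) = Mul(-1, y)
Function('C')(L) = Add(Mul(4, L), Mul(4, Pow(L, 2))) (Function('C')(L) = Mul(Add(L, Mul(L, L)), Add(3, Mul(-1, -1))) = Mul(Add(L, Pow(L, 2)), Add(3, 1)) = Mul(Add(L, Pow(L, 2)), 4) = Add(Mul(4, L), Mul(4, Pow(L, 2))))
Function('R')(m, D) = Add(-3, Mul(80, D)) (Function('R')(m, D) = Add(-3, Mul(Mul(4, 4, Add(1, 4)), D)) = Add(-3, Mul(Mul(4, 4, 5), D)) = Add(-3, Mul(80, D)))
Function('P')(j, o) = Add(-3, Pow(j, 2), Mul(80, o)) (Function('P')(j, o) = Add(Mul(j, j), Add(-3, Mul(80, o))) = Add(Pow(j, 2), Add(-3, Mul(80, o))) = Add(-3, Pow(j, 2), Mul(80, o)))
Mul(Function('P')(-240, -189), Pow(-67125, -1)) = Mul(Add(-3, Pow(-240, 2), Mul(80, -189)), Pow(-67125, -1)) = Mul(Add(-3, 57600, -15120), Rational(-1, 67125)) = Mul(42477, Rational(-1, 67125)) = Rational(-14159, 22375)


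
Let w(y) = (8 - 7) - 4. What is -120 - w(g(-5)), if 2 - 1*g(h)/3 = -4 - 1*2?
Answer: -117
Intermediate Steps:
g(h) = 24 (g(h) = 6 - 3*(-4 - 1*2) = 6 - 3*(-4 - 2) = 6 - 3*(-6) = 6 + 18 = 24)
w(y) = -3 (w(y) = 1 - 4 = -3)
-120 - w(g(-5)) = -120 - 1*(-3) = -120 + 3 = -117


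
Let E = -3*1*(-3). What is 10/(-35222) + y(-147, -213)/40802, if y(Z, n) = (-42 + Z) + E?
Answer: -1686995/359282011 ≈ -0.0046955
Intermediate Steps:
E = 9 (E = -3*(-3) = 9)
y(Z, n) = -33 + Z (y(Z, n) = (-42 + Z) + 9 = -33 + Z)
10/(-35222) + y(-147, -213)/40802 = 10/(-35222) + (-33 - 147)/40802 = 10*(-1/35222) - 180*1/40802 = -5/17611 - 90/20401 = -1686995/359282011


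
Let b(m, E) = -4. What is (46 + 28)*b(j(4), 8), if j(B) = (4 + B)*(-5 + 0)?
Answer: -296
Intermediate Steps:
j(B) = -20 - 5*B (j(B) = (4 + B)*(-5) = -20 - 5*B)
(46 + 28)*b(j(4), 8) = (46 + 28)*(-4) = 74*(-4) = -296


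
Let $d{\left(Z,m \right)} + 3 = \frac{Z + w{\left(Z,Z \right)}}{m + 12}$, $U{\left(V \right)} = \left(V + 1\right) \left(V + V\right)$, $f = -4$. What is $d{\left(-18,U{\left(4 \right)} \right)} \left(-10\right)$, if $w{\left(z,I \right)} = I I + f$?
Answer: $- \frac{365}{13} \approx -28.077$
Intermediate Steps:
$w{\left(z,I \right)} = -4 + I^{2}$ ($w{\left(z,I \right)} = I I - 4 = I^{2} - 4 = -4 + I^{2}$)
$U{\left(V \right)} = 2 V \left(1 + V\right)$ ($U{\left(V \right)} = \left(1 + V\right) 2 V = 2 V \left(1 + V\right)$)
$d{\left(Z,m \right)} = -3 + \frac{-4 + Z + Z^{2}}{12 + m}$ ($d{\left(Z,m \right)} = -3 + \frac{Z + \left(-4 + Z^{2}\right)}{m + 12} = -3 + \frac{-4 + Z + Z^{2}}{12 + m}$)
$d{\left(-18,U{\left(4 \right)} \right)} \left(-10\right) = \frac{-40 - 18 + \left(-18\right)^{2} - 3 \cdot 2 \cdot 4 \left(1 + 4\right)}{12 + 2 \cdot 4 \left(1 + 4\right)} \left(-10\right) = \frac{-40 - 18 + 324 - 3 \cdot 2 \cdot 4 \cdot 5}{12 + 2 \cdot 4 \cdot 5} \left(-10\right) = \frac{-40 - 18 + 324 - 120}{12 + 40} \left(-10\right) = \frac{-40 - 18 + 324 - 120}{52} \left(-10\right) = \frac{1}{52} \cdot 146 \left(-10\right) = \frac{73}{26} \left(-10\right) = - \frac{365}{13}$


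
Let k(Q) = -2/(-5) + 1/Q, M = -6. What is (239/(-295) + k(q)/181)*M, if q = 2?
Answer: 257961/53395 ≈ 4.8312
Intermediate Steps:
k(Q) = ⅖ + 1/Q (k(Q) = -2*(-⅕) + 1/Q = ⅖ + 1/Q)
(239/(-295) + k(q)/181)*M = (239/(-295) + (⅖ + 1/2)/181)*(-6) = (239*(-1/295) + (⅖ + ½)*(1/181))*(-6) = (-239/295 + (9/10)*(1/181))*(-6) = (-239/295 + 9/1810)*(-6) = -85987/106790*(-6) = 257961/53395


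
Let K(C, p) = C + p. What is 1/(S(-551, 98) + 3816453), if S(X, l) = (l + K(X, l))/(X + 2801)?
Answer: 450/1717403779 ≈ 2.6202e-7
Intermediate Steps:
S(X, l) = (X + 2*l)/(2801 + X) (S(X, l) = (l + (X + l))/(X + 2801) = (X + 2*l)/(2801 + X))
1/(S(-551, 98) + 3816453) = 1/((-551 + 2*98)/(2801 - 551) + 3816453) = 1/((-551 + 196)/2250 + 3816453) = 1/((1/2250)*(-355) + 3816453) = 1/(-71/450 + 3816453) = 1/(1717403779/450) = 450/1717403779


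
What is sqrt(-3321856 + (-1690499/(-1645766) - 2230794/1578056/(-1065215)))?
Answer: I*sqrt(397242982825619191578752872843514454721635)/345810187368760330 ≈ 1822.6*I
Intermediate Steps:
sqrt(-3321856 + (-1690499/(-1645766) - 2230794/1578056/(-1065215))) = sqrt(-3321856 + (-1690499*(-1/1645766) - 2230794*1/1578056*(-1/1065215))) = sqrt(-3321856 + (1690499/1645766 - 1115397/789028*(-1/1065215))) = sqrt(-3321856 + (1690499/1645766 + 1115397/840484461020)) = sqrt(-3321856 + 710419988276154041/691620374737520660) = sqrt(-2297462581124093153390919/691620374737520660) = I*sqrt(397242982825619191578752872843514454721635)/345810187368760330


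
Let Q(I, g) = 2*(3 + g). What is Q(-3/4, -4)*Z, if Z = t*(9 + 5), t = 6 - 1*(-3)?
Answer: -252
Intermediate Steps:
t = 9 (t = 6 + 3 = 9)
Q(I, g) = 6 + 2*g
Z = 126 (Z = 9*(9 + 5) = 9*14 = 126)
Q(-3/4, -4)*Z = (6 + 2*(-4))*126 = (6 - 8)*126 = -2*126 = -252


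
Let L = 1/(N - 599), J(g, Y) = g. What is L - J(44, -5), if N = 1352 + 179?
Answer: -41007/932 ≈ -43.999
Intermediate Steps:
N = 1531
L = 1/932 (L = 1/(1531 - 599) = 1/932 ≈ 0.0010730)
L - J(44, -5) = 1/932 - 1*44 = 1/932 - 44 = -41007/932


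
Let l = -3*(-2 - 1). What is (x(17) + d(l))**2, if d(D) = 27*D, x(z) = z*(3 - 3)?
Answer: 59049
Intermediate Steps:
x(z) = 0 (x(z) = z*0 = 0)
l = 9 (l = -3*(-3) = 9)
(x(17) + d(l))**2 = (0 + 27*9)**2 = (0 + 243)**2 = 243**2 = 59049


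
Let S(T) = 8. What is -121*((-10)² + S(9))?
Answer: -13068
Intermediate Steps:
-121*((-10)² + S(9)) = -121*((-10)² + 8) = -121*(100 + 8) = -121*108 = -13068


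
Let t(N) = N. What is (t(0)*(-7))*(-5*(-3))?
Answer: 0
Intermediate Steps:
(t(0)*(-7))*(-5*(-3)) = (0*(-7))*(-5*(-3)) = 0*15 = 0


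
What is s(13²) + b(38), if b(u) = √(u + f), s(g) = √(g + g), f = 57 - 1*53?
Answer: √42 + 13*√2 ≈ 24.866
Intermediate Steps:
f = 4 (f = 57 - 53 = 4)
s(g) = √2*√g (s(g) = √(2*g) = √2*√g)
b(u) = √(4 + u) (b(u) = √(u + 4) = √(4 + u))
s(13²) + b(38) = √2*√(13²) + √(4 + 38) = √2*√169 + √42 = √2*13 + √42 = 13*√2 + √42 = √42 + 13*√2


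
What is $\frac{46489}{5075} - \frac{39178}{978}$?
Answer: $- \frac{76681054}{2481675} \approx -30.899$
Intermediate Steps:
$\frac{46489}{5075} - \frac{39178}{978} = 46489 \cdot \frac{1}{5075} - \frac{19589}{489} = \frac{46489}{5075} - \frac{19589}{489} = - \frac{76681054}{2481675}$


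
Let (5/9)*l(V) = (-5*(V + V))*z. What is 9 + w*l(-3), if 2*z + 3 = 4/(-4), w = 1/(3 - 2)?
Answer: -99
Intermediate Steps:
w = 1 (w = 1/1 = 1)
z = -2 (z = -3/2 + (4/(-4))/2 = -3/2 + (4*(-¼))/2 = -3/2 + (½)*(-1) = -3/2 - ½ = -2)
l(V) = 36*V (l(V) = 9*(-5*(V + V)*(-2))/5 = 9*(-10*V*(-2))/5 = 9*(20*V)/5 = 36*V)
9 + w*l(-3) = 9 + 1*(36*(-3)) = 9 + 1*(-108) = 9 - 108 = -99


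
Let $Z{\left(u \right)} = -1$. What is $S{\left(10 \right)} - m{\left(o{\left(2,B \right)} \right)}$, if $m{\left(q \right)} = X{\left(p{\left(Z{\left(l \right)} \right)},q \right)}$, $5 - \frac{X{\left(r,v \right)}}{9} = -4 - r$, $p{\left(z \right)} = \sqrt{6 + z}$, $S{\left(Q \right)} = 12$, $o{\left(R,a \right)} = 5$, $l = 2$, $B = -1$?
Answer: $-69 - 9 \sqrt{5} \approx -89.125$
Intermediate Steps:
$X{\left(r,v \right)} = 81 + 9 r$ ($X{\left(r,v \right)} = 45 - 9 \left(-4 - r\right) = 45 + \left(36 + 9 r\right) = 81 + 9 r$)
$m{\left(q \right)} = 81 + 9 \sqrt{5}$ ($m{\left(q \right)} = 81 + 9 \sqrt{6 - 1} = 81 + 9 \sqrt{5}$)
$S{\left(10 \right)} - m{\left(o{\left(2,B \right)} \right)} = 12 - \left(81 + 9 \sqrt{5}\right) = -69 - 9 \sqrt{5}$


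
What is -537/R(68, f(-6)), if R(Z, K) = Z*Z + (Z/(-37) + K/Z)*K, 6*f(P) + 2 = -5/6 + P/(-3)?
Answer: -1751015232/15078476509 ≈ -0.11613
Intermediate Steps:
f(P) = -17/36 - P/18 (f(P) = -⅓ + (-5/6 + P/(-3))/6 = -⅓ + (-5*⅙ + P*(-⅓))/6 = -⅓ + (-⅚ - P/3)/6 = -⅓ + (-5/36 - P/18) = -17/36 - P/18)
R(Z, K) = Z² + K*(-Z/37 + K/Z) (R(Z, K) = Z² + (Z*(-1/37) + K/Z)*K = Z² + (-Z/37 + K/Z)*K = Z² + K*(-Z/37 + K/Z))
-537/R(68, f(-6)) = -537/(68² + (-17/36 - 1/18*(-6))²/68 - 1/37*(-17/36 - 1/18*(-6))*68) = -537/(4624 + (-17/36 + ⅓)²*(1/68) - 1/37*(-17/36 + ⅓)*68) = -537/(4624 + (-5/36)²*(1/68) - 1/37*(-5/36)*68) = -537/(4624 + (25/1296)*(1/68) + 85/333) = -537/(4624 + 25/88128 + 85/333) = -537/15078476509/3260736 = -537*3260736/15078476509 = -1751015232/15078476509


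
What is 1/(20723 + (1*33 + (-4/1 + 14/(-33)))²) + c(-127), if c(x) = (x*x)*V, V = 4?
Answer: 1513325748625/23456596 ≈ 64516.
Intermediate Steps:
c(x) = 4*x² (c(x) = (x*x)*4 = x²*4 = 4*x²)
1/(20723 + (1*33 + (-4/1 + 14/(-33)))²) + c(-127) = 1/(20723 + (1*33 + (-4/1 + 14/(-33)))²) + 4*(-127)² = 1/(20723 + (33 + (-4*1 + 14*(-1/33)))²) + 4*16129 = 1/(20723 + (33 + (-4 - 14/33))²) + 64516 = 1/(20723 + (33 - 146/33)²) + 64516 = 1/(20723 + (943/33)²) + 64516 = 1/(20723 + 889249/1089) + 64516 = 1/(23456596/1089) + 64516 = 1089/23456596 + 64516 = 1513325748625/23456596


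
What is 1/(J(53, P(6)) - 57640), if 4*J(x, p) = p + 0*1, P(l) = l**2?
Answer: -1/57631 ≈ -1.7352e-5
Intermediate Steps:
J(x, p) = p/4 (J(x, p) = (p + 0*1)/4 = (p + 0)/4 = p/4)
1/(J(53, P(6)) - 57640) = 1/((1/4)*6**2 - 57640) = 1/((1/4)*36 - 57640) = 1/(9 - 57640) = 1/(-57631) = -1/57631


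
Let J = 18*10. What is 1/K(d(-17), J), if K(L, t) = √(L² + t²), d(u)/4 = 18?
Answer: √29/1044 ≈ 0.0051582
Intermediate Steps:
J = 180
d(u) = 72 (d(u) = 4*18 = 72)
1/K(d(-17), J) = 1/(√(72² + 180²)) = 1/(√(5184 + 32400)) = 1/(√37584) = 1/(36*√29) = √29/1044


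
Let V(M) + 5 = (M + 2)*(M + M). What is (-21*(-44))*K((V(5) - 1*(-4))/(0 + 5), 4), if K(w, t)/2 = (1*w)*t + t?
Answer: 547008/5 ≈ 1.0940e+5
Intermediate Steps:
V(M) = -5 + 2*M*(2 + M) (V(M) = -5 + (M + 2)*(M + M) = -5 + (2 + M)*(2*M) = -5 + 2*M*(2 + M))
K(w, t) = 2*t + 2*t*w (K(w, t) = 2*((1*w)*t + t) = 2*(w*t + t) = 2*(t*w + t) = 2*(t + t*w) = 2*t + 2*t*w)
(-21*(-44))*K((V(5) - 1*(-4))/(0 + 5), 4) = (-21*(-44))*(2*4*(1 + ((-5 + 2*5² + 4*5) - 1*(-4))/(0 + 5))) = 924*(2*4*(1 + ((-5 + 2*25 + 20) + 4)/5)) = 924*(2*4*(1 + ((-5 + 50 + 20) + 4)*(⅕))) = 924*(2*4*(1 + (65 + 4)*(⅕))) = 924*(2*4*(1 + 69*(⅕))) = 924*(2*4*(1 + 69/5)) = 924*(2*4*(74/5)) = 924*(592/5) = 547008/5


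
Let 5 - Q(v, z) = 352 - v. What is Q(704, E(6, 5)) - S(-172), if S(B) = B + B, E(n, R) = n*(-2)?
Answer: 701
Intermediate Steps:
E(n, R) = -2*n
S(B) = 2*B
Q(v, z) = -347 + v (Q(v, z) = 5 - (352 - v) = 5 + (-352 + v) = -347 + v)
Q(704, E(6, 5)) - S(-172) = (-347 + 704) - 2*(-172) = 357 - 1*(-344) = 357 + 344 = 701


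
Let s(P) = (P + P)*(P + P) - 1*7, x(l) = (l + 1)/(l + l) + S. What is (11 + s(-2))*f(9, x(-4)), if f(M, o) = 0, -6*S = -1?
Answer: 0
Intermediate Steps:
S = 1/6 (S = -1/6*(-1) = 1/6 ≈ 0.16667)
x(l) = 1/6 + (1 + l)/(2*l) (x(l) = (l + 1)/(l + l) + 1/6 = (1 + l)/((2*l)) + 1/6 = (1 + l)*(1/(2*l)) + 1/6 = (1 + l)/(2*l) + 1/6 = 1/6 + (1 + l)/(2*l))
s(P) = -7 + 4*P**2 (s(P) = (2*P)*(2*P) - 7 = 4*P**2 - 7 = -7 + 4*P**2)
(11 + s(-2))*f(9, x(-4)) = (11 + (-7 + 4*(-2)**2))*0 = (11 + (-7 + 4*4))*0 = (11 + (-7 + 16))*0 = (11 + 9)*0 = 20*0 = 0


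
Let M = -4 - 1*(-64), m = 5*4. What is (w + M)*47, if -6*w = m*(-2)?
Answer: 9400/3 ≈ 3133.3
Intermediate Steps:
m = 20
M = 60 (M = -4 + 64 = 60)
w = 20/3 (w = -10*(-2)/3 = -1/6*(-40) = 20/3 ≈ 6.6667)
(w + M)*47 = (20/3 + 60)*47 = (200/3)*47 = 9400/3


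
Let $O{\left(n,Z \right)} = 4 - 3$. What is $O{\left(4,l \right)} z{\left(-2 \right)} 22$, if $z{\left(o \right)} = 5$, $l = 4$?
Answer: $110$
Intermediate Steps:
$O{\left(n,Z \right)} = 1$
$O{\left(4,l \right)} z{\left(-2 \right)} 22 = 1 \cdot 5 \cdot 22 = 5 \cdot 22 = 110$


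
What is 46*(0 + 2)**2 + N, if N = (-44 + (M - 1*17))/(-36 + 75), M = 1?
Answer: 2372/13 ≈ 182.46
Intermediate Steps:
N = -20/13 (N = (-44 + (1 - 1*17))/(-36 + 75) = (-44 + (1 - 17))/39 = (-44 - 16)*(1/39) = -60*1/39 = -20/13 ≈ -1.5385)
46*(0 + 2)**2 + N = 46*(0 + 2)**2 - 20/13 = 46*2**2 - 20/13 = 46*4 - 20/13 = 184 - 20/13 = 2372/13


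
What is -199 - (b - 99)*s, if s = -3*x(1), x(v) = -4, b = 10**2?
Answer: -211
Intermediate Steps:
b = 100
s = 12 (s = -3*(-4) = 12)
-199 - (b - 99)*s = -199 - (100 - 99)*12 = -199 - 12 = -211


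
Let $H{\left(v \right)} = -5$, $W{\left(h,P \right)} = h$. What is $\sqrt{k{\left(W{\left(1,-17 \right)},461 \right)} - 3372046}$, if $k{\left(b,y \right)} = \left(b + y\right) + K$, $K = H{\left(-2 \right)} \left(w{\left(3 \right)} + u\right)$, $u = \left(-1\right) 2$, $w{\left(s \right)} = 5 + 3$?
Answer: $i \sqrt{3371614} \approx 1836.2 i$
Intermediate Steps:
$w{\left(s \right)} = 8$
$u = -2$
$K = -30$ ($K = - 5 \left(8 - 2\right) = \left(-5\right) 6 = -30$)
$k{\left(b,y \right)} = -30 + b + y$ ($k{\left(b,y \right)} = \left(b + y\right) - 30 = -30 + b + y$)
$\sqrt{k{\left(W{\left(1,-17 \right)},461 \right)} - 3372046} = \sqrt{\left(-30 + 1 + 461\right) - 3372046} = \sqrt{432 - 3372046} = \sqrt{-3371614} = i \sqrt{3371614}$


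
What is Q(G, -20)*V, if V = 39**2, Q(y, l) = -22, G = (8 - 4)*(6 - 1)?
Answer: -33462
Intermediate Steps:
G = 20 (G = 4*5 = 20)
V = 1521
Q(G, -20)*V = -22*1521 = -33462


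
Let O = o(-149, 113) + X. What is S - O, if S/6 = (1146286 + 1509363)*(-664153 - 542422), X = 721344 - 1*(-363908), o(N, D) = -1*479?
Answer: -19225439237823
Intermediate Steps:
o(N, D) = -479
X = 1085252 (X = 721344 + 363908 = 1085252)
O = 1084773 (O = -479 + 1085252 = 1084773)
S = -19225438153050 (S = 6*((1146286 + 1509363)*(-664153 - 542422)) = 6*(2655649*(-1206575)) = 6*(-3204239692175) = -19225438153050)
S - O = -19225438153050 - 1*1084773 = -19225438153050 - 1084773 = -19225439237823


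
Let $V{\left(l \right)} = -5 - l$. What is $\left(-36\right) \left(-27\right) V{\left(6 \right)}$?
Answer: $-10692$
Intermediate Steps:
$\left(-36\right) \left(-27\right) V{\left(6 \right)} = \left(-36\right) \left(-27\right) \left(-5 - 6\right) = 972 \left(-5 - 6\right) = 972 \left(-11\right) = -10692$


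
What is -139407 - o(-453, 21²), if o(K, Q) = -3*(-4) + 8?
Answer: -139427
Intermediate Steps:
o(K, Q) = 20 (o(K, Q) = 12 + 8 = 20)
-139407 - o(-453, 21²) = -139407 - 1*20 = -139407 - 20 = -139427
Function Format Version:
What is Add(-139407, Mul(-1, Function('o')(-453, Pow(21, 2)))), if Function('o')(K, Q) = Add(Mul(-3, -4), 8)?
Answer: -139427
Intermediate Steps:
Function('o')(K, Q) = 20 (Function('o')(K, Q) = Add(12, 8) = 20)
Add(-139407, Mul(-1, Function('o')(-453, Pow(21, 2)))) = Add(-139407, Mul(-1, 20)) = Add(-139407, -20) = -139427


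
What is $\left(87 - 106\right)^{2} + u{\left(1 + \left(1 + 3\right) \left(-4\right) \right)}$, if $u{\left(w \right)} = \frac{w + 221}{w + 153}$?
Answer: $\frac{25012}{69} \approx 362.49$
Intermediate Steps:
$u{\left(w \right)} = \frac{221 + w}{153 + w}$
$\left(87 - 106\right)^{2} + u{\left(1 + \left(1 + 3\right) \left(-4\right) \right)} = \left(87 - 106\right)^{2} + \frac{221 + \left(1 + \left(1 + 3\right) \left(-4\right)\right)}{153 + \left(1 + \left(1 + 3\right) \left(-4\right)\right)} = \left(-19\right)^{2} + \frac{221 + \left(1 + 4 \left(-4\right)\right)}{153 + \left(1 + 4 \left(-4\right)\right)} = 361 + \frac{221 + \left(1 - 16\right)}{153 + \left(1 - 16\right)} = 361 + \frac{221 - 15}{153 - 15} = 361 + \frac{1}{138} \cdot 206 = 361 + \frac{103}{69} = \frac{25012}{69}$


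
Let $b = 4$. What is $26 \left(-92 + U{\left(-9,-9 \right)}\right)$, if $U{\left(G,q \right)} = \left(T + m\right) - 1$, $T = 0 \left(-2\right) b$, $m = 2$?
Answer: $-2366$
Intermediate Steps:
$T = 0$ ($T = 0 \left(-2\right) 4 = 0 \cdot 4 = 0$)
$U{\left(G,q \right)} = 1$ ($U{\left(G,q \right)} = \left(0 + 2\right) - 1 = 2 - 1 = 1$)
$26 \left(-92 + U{\left(-9,-9 \right)}\right) = 26 \left(-92 + 1\right) = 26 \left(-91\right) = -2366$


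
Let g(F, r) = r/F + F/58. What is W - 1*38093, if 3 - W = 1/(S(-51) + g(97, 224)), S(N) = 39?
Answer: -9210738976/241815 ≈ -38090.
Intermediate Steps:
g(F, r) = F/58 + r/F (g(F, r) = r/F + F*(1/58) = r/F + F/58 = F/58 + r/F)
W = 719819/241815 (W = 3 - 1/(39 + ((1/58)*97 + 224/97)) = 3 - 1/(39 + (97/58 + 224*(1/97))) = 3 - 1/(39 + (97/58 + 224/97)) = 3 - 1/(39 + 22401/5626) = 3 - 1/241815/5626 = 3 - 1*5626/241815 = 3 - 5626/241815 = 719819/241815 ≈ 2.9767)
W - 1*38093 = 719819/241815 - 1*38093 = 719819/241815 - 38093 = -9210738976/241815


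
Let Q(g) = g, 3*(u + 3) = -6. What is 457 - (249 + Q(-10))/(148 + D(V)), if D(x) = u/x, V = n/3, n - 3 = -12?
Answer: 204476/449 ≈ 455.40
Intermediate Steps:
n = -9 (n = 3 - 12 = -9)
u = -5 (u = -3 + (⅓)*(-6) = -3 - 2 = -5)
V = -3 (V = -9/3 = -9*⅓ = -3)
D(x) = -5/x
457 - (249 + Q(-10))/(148 + D(V)) = 457 - (249 - 10)/(148 - 5/(-3)) = 457 - 239/(148 - 5*(-⅓)) = 457 - 239/(148 + 5/3) = 457 - 239/449/3 = 457 - 239*3/449 = 457 - 1*717/449 = 457 - 717/449 = 204476/449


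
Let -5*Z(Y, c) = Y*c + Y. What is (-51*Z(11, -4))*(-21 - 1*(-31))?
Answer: -3366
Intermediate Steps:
Z(Y, c) = -Y/5 - Y*c/5 (Z(Y, c) = -(Y*c + Y)/5 = -(Y + Y*c)/5 = -Y/5 - Y*c/5)
(-51*Z(11, -4))*(-21 - 1*(-31)) = (-(-51)*11*(1 - 4)/5)*(-21 - 1*(-31)) = (-(-51)*11*(-3)/5)*(-21 + 31) = -51*33/5*10 = -1683/5*10 = -3366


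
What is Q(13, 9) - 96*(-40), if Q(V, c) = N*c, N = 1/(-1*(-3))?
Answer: 3843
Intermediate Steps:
N = ⅓ (N = 1/3 = ⅓ ≈ 0.33333)
Q(V, c) = c/3
Q(13, 9) - 96*(-40) = (⅓)*9 - 96*(-40) = 3 + 3840 = 3843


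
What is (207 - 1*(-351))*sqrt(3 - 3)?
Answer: 0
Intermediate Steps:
(207 - 1*(-351))*sqrt(3 - 3) = (207 + 351)*sqrt(0) = 558*0 = 0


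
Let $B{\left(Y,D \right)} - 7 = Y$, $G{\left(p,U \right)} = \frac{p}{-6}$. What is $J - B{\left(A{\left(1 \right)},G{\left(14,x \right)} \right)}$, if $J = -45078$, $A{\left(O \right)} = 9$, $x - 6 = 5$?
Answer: $-45094$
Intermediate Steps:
$x = 11$ ($x = 6 + 5 = 11$)
$G{\left(p,U \right)} = - \frac{p}{6}$ ($G{\left(p,U \right)} = p \left(- \frac{1}{6}\right) = - \frac{p}{6}$)
$B{\left(Y,D \right)} = 7 + Y$
$J - B{\left(A{\left(1 \right)},G{\left(14,x \right)} \right)} = -45078 - \left(7 + 9\right) = -45078 - 16 = -45094$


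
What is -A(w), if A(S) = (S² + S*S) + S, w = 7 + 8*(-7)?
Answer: -4753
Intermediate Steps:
w = -49 (w = 7 - 56 = -49)
A(S) = S + 2*S² (A(S) = (S² + S²) + S = 2*S² + S = S + 2*S²)
-A(w) = -(-49)*(1 + 2*(-49)) = -(-49)*(1 - 98) = -(-49)*(-97) = -1*4753 = -4753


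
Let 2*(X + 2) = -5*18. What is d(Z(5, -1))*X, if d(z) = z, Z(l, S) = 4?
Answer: -188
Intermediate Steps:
X = -47 (X = -2 + (-5*18)/2 = -2 + (1/2)*(-90) = -2 - 45 = -47)
d(Z(5, -1))*X = 4*(-47) = -188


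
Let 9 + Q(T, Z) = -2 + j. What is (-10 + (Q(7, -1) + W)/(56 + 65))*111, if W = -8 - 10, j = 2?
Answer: -137307/121 ≈ -1134.8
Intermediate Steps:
W = -18
Q(T, Z) = -9 (Q(T, Z) = -9 + (-2 + 2) = -9 + 0 = -9)
(-10 + (Q(7, -1) + W)/(56 + 65))*111 = (-10 + (-9 - 18)/(56 + 65))*111 = (-10 - 27/121)*111 = -1237/121*111 = -137307/121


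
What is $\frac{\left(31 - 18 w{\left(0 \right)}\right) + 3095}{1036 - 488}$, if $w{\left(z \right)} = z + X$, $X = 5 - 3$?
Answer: $\frac{1545}{274} \approx 5.6387$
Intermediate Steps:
$X = 2$
$w{\left(z \right)} = 2 + z$ ($w{\left(z \right)} = z + 2 = 2 + z$)
$\frac{\left(31 - 18 w{\left(0 \right)}\right) + 3095}{1036 - 488} = \frac{\left(31 - 18 \left(2 + 0\right)\right) + 3095}{1036 - 488} = \frac{\left(31 - 36\right) + 3095}{548} = \left(\left(31 - 36\right) + 3095\right) \frac{1}{548} = \left(-5 + 3095\right) \frac{1}{548} = 3090 \cdot \frac{1}{548} = \frac{1545}{274}$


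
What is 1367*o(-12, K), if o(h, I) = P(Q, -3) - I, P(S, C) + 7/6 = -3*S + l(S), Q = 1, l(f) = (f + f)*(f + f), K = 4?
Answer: -34175/6 ≈ -5695.8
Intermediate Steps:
l(f) = 4*f**2 (l(f) = (2*f)*(2*f) = 4*f**2)
P(S, C) = -7/6 - 3*S + 4*S**2 (P(S, C) = -7/6 + (-3*S + 4*S**2) = -7/6 - 3*S + 4*S**2)
o(h, I) = -1/6 - I (o(h, I) = (-7/6 - 3*1 + 4*1**2) - I = (-7/6 - 3 + 4*1) - I = (-7/6 - 3 + 4) - I = -1/6 - I)
1367*o(-12, K) = 1367*(-1/6 - 1*4) = 1367*(-1/6 - 4) = 1367*(-25/6) = -34175/6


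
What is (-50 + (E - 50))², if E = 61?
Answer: 1521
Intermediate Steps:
(-50 + (E - 50))² = (-50 + (61 - 50))² = (-50 + 11)² = (-39)² = 1521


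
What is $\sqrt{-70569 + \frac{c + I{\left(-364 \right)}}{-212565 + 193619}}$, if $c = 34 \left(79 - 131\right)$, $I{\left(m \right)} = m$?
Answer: $\frac{i \sqrt{6332691699583}}{9473} \approx 265.65 i$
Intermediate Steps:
$c = -1768$ ($c = 34 \left(-52\right) = -1768$)
$\sqrt{-70569 + \frac{c + I{\left(-364 \right)}}{-212565 + 193619}} = \sqrt{-70569 + \frac{-1768 - 364}{-212565 + 193619}} = \sqrt{-70569 - \frac{2132}{-18946}} = \sqrt{-70569 - - \frac{1066}{9473}} = \sqrt{-70569 + \frac{1066}{9473}} = \sqrt{- \frac{668499071}{9473}} = \frac{i \sqrt{6332691699583}}{9473}$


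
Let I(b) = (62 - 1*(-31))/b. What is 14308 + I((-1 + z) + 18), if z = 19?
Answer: 171727/12 ≈ 14311.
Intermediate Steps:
I(b) = 93/b (I(b) = (62 + 31)/b = 93/b)
14308 + I((-1 + z) + 18) = 14308 + 93/((-1 + 19) + 18) = 14308 + 93/(18 + 18) = 14308 + 93/36 = 14308 + 93*(1/36) = 14308 + 31/12 = 171727/12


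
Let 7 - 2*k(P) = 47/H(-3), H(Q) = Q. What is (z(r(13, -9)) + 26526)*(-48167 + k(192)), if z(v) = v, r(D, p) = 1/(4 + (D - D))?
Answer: -15328671035/12 ≈ -1.2774e+9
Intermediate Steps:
r(D, p) = ¼ (r(D, p) = 1/(4 + 0) = 1/4 = ¼)
k(P) = 34/3 (k(P) = 7/2 - 47/(2*(-3)) = 7/2 - 47*(-1)/(2*3) = 7/2 - ½*(-47/3) = 7/2 + 47/6 = 34/3)
(z(r(13, -9)) + 26526)*(-48167 + k(192)) = (¼ + 26526)*(-48167 + 34/3) = (106105/4)*(-144467/3) = -15328671035/12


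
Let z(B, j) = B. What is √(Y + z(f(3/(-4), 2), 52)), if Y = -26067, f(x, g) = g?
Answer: I*√26065 ≈ 161.45*I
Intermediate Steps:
√(Y + z(f(3/(-4), 2), 52)) = √(-26067 + 2) = √(-26065) = I*√26065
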